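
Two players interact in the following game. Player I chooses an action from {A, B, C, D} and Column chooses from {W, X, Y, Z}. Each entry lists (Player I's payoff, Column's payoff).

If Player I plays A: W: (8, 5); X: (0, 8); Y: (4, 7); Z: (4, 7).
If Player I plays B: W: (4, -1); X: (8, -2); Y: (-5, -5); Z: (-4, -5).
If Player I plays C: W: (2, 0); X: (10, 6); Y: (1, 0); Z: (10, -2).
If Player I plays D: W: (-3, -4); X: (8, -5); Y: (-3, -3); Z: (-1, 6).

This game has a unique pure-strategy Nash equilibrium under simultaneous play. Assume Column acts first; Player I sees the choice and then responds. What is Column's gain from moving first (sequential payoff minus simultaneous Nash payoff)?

Player I best-responds to each possible Column move:
- W: Player I compares 8, 4, 2, -3 and picks A; Column would get 5.
- X: Player I compares 0, 8, 10, 8 and picks C; Column would get 6.
- Y: Player I compares 4, -5, 1, -3 and picks A; Column would get 7.
- Z: Player I compares 4, -4, 10, -1 and picks C; Column would get -2.
Column's induced payoffs are 5, 6, 7, -2, so Column commits to Y. Subgame-perfect outcome: (A, Y) with payoffs (4, 7).
For the simultaneous game, intersect best replies.
Player I's best replies: W→A; X→C; Y→A; Z→C.
Column's best replies: A→X; B→W; C→X; D→Z.
Only (C, X) has each player best-responding; Nash payoffs (10, 6).
Column's commitment gain: 7 − 6 = 1.

1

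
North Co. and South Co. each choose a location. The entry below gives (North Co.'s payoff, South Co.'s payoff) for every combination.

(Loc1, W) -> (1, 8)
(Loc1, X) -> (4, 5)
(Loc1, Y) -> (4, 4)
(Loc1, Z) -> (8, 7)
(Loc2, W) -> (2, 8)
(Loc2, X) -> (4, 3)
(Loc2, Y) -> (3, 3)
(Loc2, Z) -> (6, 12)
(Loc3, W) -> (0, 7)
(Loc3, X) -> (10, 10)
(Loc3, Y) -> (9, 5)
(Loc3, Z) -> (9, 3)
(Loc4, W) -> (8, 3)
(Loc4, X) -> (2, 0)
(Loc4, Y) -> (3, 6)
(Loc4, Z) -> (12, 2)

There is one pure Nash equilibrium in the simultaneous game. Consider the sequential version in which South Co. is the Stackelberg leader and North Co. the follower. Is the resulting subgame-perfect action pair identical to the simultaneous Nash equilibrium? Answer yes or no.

Solve by backward induction (South Co. leads).
- W: North Co. compares 1, 2, 0, 8 and picks Loc4; South Co. would get 3.
- X: North Co. compares 4, 4, 10, 2 and picks Loc3; South Co. would get 10.
- Y: North Co. compares 4, 3, 9, 3 and picks Loc3; South Co. would get 5.
- Z: North Co. compares 8, 6, 9, 12 and picks Loc4; South Co. would get 2.
Maximizing over 3, 10, 5, 2, South Co. chooses X. Subgame-perfect outcome: (Loc3, X) with payoffs (10, 10).
Under simultaneous play:
North Co.'s best replies: W→Loc4; X→Loc3; Y→Loc3; Z→Loc4.
South Co.'s best replies: Loc1→W; Loc2→Z; Loc3→X; Loc4→Y.
The unique mutual best reply is (Loc3, X), giving (10, 10).
Sequential outcome (Loc3, X) coincides with the Nash profile (Loc3, X).

yes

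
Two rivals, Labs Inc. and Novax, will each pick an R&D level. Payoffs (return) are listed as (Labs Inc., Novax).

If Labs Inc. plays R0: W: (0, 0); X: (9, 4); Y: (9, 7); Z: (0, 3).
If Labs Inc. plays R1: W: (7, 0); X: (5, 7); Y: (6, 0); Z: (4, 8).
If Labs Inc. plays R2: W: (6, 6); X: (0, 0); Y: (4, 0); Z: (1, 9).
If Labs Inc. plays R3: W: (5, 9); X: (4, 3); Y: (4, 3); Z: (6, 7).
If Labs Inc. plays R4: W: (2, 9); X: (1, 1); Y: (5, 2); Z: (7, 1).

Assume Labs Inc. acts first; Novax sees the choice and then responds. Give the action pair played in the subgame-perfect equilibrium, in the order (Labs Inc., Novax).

(R0, Y)

Novax best-responds to each possible Labs Inc. move:
- R0: Novax compares 0, 4, 7, 3 and picks Y; Labs Inc. would get 9.
- R1: Novax compares 0, 7, 0, 8 and picks Z; Labs Inc. would get 4.
- R2: Novax compares 6, 0, 0, 9 and picks Z; Labs Inc. would get 1.
- R3: Novax compares 9, 3, 3, 7 and picks W; Labs Inc. would get 5.
- R4: Novax compares 9, 1, 2, 1 and picks W; Labs Inc. would get 2.
Among 9, 4, 1, 5, 2, the best is 9 at R0. Subgame-perfect outcome: (R0, Y) with payoffs (9, 7).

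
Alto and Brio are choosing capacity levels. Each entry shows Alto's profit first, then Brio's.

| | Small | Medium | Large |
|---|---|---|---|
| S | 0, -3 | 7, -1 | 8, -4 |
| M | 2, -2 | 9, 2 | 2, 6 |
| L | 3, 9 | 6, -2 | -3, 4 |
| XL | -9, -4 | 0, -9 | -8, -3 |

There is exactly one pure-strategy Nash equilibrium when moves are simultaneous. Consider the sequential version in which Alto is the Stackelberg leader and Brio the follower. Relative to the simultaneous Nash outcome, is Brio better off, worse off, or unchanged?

worse off

Solve by backward induction (Alto leads).
- S → Brio plays Medium (best of -3, -1, -4); Alto gets 7.
- M → Brio plays Large (best of -2, 2, 6); Alto gets 2.
- L → Brio plays Small (best of 9, -2, 4); Alto gets 3.
- XL → Brio plays Large (best of -4, -9, -3); Alto gets -8.
Maximizing over 7, 2, 3, -8, Alto chooses S. Subgame-perfect outcome: (S, Medium) with payoffs (7, -1).
Now find the simultaneous Nash equilibrium.
Alto's best replies: Small→L; Medium→M; Large→S.
Brio's best replies: S→Medium; M→Large; L→Small; XL→Large.
The unique mutual best reply is (L, Small), giving (3, 9).
Brio earns -1 sequentially versus 9 at the Nash outcome: worse off.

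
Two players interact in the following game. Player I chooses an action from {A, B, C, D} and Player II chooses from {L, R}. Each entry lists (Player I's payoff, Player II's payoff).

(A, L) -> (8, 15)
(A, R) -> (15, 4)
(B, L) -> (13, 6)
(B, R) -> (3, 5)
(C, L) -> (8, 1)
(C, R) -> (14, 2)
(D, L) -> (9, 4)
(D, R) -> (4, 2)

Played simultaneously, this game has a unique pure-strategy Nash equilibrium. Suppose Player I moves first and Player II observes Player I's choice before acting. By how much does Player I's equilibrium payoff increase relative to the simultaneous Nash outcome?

Backward induction with Player I moving first.
- A: BR = L, leader payoff 8.
- B: BR = L, leader payoff 13.
- C: BR = R, leader payoff 14.
- D: BR = L, leader payoff 9.
Player I's induced payoffs are 8, 13, 14, 9, so Player I commits to C. Subgame-perfect outcome: (C, R) with payoffs (14, 2).
For the simultaneous game, intersect best replies.
Player I's best replies: L→B; R→A.
Player II's best replies: A→L; B→L; C→R; D→L.
Only (B, L) has each player best-responding; Nash payoffs (13, 6).
Player I's commitment gain: 14 − 13 = 1.

1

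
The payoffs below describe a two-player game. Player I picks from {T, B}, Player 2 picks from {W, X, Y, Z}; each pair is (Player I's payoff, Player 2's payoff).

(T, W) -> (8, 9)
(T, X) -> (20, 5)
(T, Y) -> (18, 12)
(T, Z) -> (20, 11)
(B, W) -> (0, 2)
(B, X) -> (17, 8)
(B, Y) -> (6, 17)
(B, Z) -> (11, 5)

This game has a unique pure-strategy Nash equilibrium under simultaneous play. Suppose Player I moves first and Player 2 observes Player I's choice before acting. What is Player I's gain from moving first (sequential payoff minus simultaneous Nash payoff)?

Player 2 best-responds to each possible Player I move:
- T: Player 2 compares 9, 5, 12, 11 and picks Y; Player I would get 18.
- B: Player 2 compares 2, 8, 17, 5 and picks Y; Player I would get 6.
Maximizing over 18, 6, Player I chooses T. Subgame-perfect outcome: (T, Y) with payoffs (18, 12).
Under simultaneous play:
Player I's best replies: W→T; X→T; Y→T; Z→T.
Player 2's best replies: T→Y; B→Y.
The unique mutual best reply is (T, Y), giving (18, 12).
Player I's commitment gain: 18 − 18 = 0.

0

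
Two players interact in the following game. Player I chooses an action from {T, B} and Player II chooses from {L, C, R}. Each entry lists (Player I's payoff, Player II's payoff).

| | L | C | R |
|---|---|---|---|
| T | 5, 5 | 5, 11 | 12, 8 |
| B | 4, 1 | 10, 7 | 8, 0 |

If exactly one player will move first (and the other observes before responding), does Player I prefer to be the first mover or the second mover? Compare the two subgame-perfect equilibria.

If Player I leads: Player II's best replies are T→C, B→C; Player I's induced payoffs 5, 10; outcome (B, C), payoffs (10, 7).
If Player II leads: Player I's best replies are L→T, C→B, R→T; Player II's induced payoffs 5, 7, 8; outcome (T, R), payoffs (12, 8).
Player I gets 10 moving first and 12 moving second, so Player I prefers to move second.

second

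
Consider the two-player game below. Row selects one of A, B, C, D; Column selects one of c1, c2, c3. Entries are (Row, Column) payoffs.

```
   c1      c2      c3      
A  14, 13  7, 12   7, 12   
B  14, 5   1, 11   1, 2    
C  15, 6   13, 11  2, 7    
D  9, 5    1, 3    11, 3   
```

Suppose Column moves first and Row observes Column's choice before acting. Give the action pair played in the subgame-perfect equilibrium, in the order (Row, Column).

(C, c2)

Work backward from Row's decision.
- c1: Row compares 14, 14, 15, 9 and picks C; Column would get 6.
- c2: Row compares 7, 1, 13, 1 and picks C; Column would get 11.
- c3: Row compares 7, 1, 2, 11 and picks D; Column would get 3.
Among 6, 11, 3, the best is 11 at c2. Subgame-perfect outcome: (C, c2) with payoffs (13, 11).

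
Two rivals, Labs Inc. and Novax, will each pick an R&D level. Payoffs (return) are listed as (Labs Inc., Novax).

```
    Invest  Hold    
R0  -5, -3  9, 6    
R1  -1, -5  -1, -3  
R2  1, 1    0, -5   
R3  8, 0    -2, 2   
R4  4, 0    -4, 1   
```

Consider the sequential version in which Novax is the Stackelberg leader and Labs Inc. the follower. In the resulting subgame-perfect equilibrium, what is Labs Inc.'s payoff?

9

Backward induction with Novax moving first.
- Invest → Labs Inc. plays R3 (best of -5, -1, 1, 8, 4); Novax gets 0.
- Hold → Labs Inc. plays R0 (best of 9, -1, 0, -2, -4); Novax gets 6.
Among 0, 6, the best is 6 at Hold. Subgame-perfect outcome: (R0, Hold) with payoffs (9, 6).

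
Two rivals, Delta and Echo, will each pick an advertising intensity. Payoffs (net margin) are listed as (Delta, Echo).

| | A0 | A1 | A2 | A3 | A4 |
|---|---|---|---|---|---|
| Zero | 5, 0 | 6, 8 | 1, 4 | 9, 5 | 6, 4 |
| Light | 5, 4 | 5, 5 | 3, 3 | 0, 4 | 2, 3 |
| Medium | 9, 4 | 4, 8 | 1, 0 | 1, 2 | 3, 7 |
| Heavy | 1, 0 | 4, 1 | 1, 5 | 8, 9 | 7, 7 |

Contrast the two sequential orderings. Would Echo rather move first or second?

If Delta leads: Echo's best replies are Zero→A1, Light→A1, Medium→A1, Heavy→A3; Delta's induced payoffs 6, 5, 4, 8; outcome (Heavy, A3), payoffs (8, 9).
If Echo leads: Delta's best replies are A0→Medium, A1→Zero, A2→Light, A3→Zero, A4→Heavy; Echo's induced payoffs 4, 8, 3, 5, 7; outcome (Zero, A1), payoffs (6, 8).
Echo gets 8 moving first and 9 moving second, so Echo prefers to move second.

second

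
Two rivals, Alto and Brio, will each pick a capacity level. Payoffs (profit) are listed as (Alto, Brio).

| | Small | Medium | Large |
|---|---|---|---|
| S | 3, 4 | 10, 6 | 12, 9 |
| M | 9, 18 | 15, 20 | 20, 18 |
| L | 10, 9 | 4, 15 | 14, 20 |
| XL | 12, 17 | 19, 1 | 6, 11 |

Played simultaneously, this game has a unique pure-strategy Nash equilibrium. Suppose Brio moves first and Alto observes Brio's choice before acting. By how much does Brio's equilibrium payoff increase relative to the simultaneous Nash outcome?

Alto best-responds to each possible Brio move:
- Small → Alto plays XL (best of 3, 9, 10, 12); Brio gets 17.
- Medium → Alto plays XL (best of 10, 15, 4, 19); Brio gets 1.
- Large → Alto plays M (best of 12, 20, 14, 6); Brio gets 18.
Maximizing over 17, 1, 18, Brio chooses Large. Subgame-perfect outcome: (M, Large) with payoffs (20, 18).
Under simultaneous play:
Alto's best replies: Small→XL; Medium→XL; Large→M.
Brio's best replies: S→Large; M→Medium; L→Large; XL→Small.
The unique mutual best reply is (XL, Small), giving (12, 17).
Brio's commitment gain: 18 − 17 = 1.

1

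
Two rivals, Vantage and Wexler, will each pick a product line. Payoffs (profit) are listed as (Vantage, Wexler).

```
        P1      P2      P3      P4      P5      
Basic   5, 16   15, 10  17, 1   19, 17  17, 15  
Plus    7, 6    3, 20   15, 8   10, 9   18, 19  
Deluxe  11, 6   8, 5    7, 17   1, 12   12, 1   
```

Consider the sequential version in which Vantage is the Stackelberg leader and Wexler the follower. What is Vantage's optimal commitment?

Basic

Wexler best-responds to each possible Vantage move:
- Basic → Wexler plays P4 (best of 16, 10, 1, 17, 15); Vantage gets 19.
- Plus → Wexler plays P2 (best of 6, 20, 8, 9, 19); Vantage gets 3.
- Deluxe → Wexler plays P3 (best of 6, 5, 17, 12, 1); Vantage gets 7.
Vantage's induced payoffs are 19, 3, 7, so Vantage commits to Basic. Subgame-perfect outcome: (Basic, P4) with payoffs (19, 17).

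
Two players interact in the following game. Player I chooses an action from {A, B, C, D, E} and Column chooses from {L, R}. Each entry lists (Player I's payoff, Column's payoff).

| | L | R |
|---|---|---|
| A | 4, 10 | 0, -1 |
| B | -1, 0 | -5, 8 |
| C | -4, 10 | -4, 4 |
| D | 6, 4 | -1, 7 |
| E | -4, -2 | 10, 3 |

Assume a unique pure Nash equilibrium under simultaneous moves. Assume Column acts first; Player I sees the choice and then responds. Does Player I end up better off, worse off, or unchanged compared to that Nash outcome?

Work backward from Player I's decision.
- L → Player I plays D (best of 4, -1, -4, 6, -4); Column gets 4.
- R → Player I plays E (best of 0, -5, -4, -1, 10); Column gets 3.
Column's induced payoffs are 4, 3, so Column commits to L. Subgame-perfect outcome: (D, L) with payoffs (6, 4).
Now find the simultaneous Nash equilibrium.
Player I's best replies: L→D; R→E.
Column's best replies: A→L; B→R; C→L; D→R; E→R.
The unique mutual best reply is (E, R), giving (10, 3).
Player I earns 6 sequentially versus 10 at the Nash outcome: worse off.

worse off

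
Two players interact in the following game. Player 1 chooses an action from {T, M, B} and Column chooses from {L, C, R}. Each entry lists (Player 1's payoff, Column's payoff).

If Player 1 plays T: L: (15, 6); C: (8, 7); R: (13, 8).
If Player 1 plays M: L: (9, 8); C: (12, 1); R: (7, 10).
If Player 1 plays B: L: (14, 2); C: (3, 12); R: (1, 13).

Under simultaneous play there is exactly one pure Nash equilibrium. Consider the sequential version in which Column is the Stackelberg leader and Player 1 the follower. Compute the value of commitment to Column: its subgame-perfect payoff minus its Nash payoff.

Work backward from Player 1's decision.
- L → Player 1 plays T (best of 15, 9, 14); Column gets 6.
- C → Player 1 plays M (best of 8, 12, 3); Column gets 1.
- R → Player 1 plays T (best of 13, 7, 1); Column gets 8.
Maximizing over 6, 1, 8, Column chooses R. Subgame-perfect outcome: (T, R) with payoffs (13, 8).
Under simultaneous play:
Player 1's best replies: L→T; C→M; R→T.
Column's best replies: T→R; M→R; B→R.
The unique mutual best reply is (T, R), giving (13, 8).
Column's commitment gain: 8 − 8 = 0.

0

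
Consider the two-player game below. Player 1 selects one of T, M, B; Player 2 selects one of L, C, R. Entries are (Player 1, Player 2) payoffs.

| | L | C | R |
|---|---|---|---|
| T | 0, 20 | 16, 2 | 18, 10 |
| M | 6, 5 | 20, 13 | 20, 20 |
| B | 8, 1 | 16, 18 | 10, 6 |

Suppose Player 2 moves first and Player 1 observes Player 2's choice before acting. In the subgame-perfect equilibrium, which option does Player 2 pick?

R

Work backward from Player 1's decision.
- L: Player 1 compares 0, 6, 8 and picks B; Player 2 would get 1.
- C: Player 1 compares 16, 20, 16 and picks M; Player 2 would get 13.
- R: Player 1 compares 18, 20, 10 and picks M; Player 2 would get 20.
Maximizing over 1, 13, 20, Player 2 chooses R. Subgame-perfect outcome: (M, R) with payoffs (20, 20).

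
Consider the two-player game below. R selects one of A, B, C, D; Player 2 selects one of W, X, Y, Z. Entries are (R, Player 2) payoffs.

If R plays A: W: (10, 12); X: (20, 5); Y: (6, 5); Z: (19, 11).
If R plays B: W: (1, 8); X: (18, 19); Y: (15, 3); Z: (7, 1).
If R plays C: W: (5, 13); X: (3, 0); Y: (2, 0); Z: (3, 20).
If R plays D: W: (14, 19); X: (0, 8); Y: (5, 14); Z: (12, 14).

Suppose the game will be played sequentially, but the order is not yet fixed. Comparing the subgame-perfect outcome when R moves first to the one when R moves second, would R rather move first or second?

first

If R leads: Player 2's best replies are A→W, B→X, C→Z, D→W; R's induced payoffs 10, 18, 3, 14; outcome (B, X), payoffs (18, 19).
If Player 2 leads: R's best replies are W→D, X→A, Y→B, Z→A; Player 2's induced payoffs 19, 5, 3, 11; outcome (D, W), payoffs (14, 19).
R gets 18 moving first and 14 moving second, so R prefers to move first.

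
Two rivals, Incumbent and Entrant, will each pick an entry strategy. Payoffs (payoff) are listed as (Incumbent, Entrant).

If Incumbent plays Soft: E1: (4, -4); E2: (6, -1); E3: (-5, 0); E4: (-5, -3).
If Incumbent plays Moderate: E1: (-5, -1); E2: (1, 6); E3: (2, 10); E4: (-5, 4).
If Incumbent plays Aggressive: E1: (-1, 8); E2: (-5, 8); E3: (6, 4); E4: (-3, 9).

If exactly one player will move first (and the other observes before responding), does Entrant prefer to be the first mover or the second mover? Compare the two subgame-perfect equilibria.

second

If Incumbent leads: Entrant's best replies are Soft→E3, Moderate→E3, Aggressive→E4; Incumbent's induced payoffs -5, 2, -3; outcome (Moderate, E3), payoffs (2, 10).
If Entrant leads: Incumbent's best replies are E1→Soft, E2→Soft, E3→Aggressive, E4→Aggressive; Entrant's induced payoffs -4, -1, 4, 9; outcome (Aggressive, E4), payoffs (-3, 9).
Entrant gets 9 moving first and 10 moving second, so Entrant prefers to move second.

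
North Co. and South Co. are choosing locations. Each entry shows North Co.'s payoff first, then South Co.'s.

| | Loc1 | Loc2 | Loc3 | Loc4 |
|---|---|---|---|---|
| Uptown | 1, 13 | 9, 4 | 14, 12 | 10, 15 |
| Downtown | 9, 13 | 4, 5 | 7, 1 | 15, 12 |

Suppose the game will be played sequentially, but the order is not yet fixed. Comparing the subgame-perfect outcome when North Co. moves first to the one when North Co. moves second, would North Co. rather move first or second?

If North Co. leads: South Co.'s best replies are Uptown→Loc4, Downtown→Loc1; North Co.'s induced payoffs 10, 9; outcome (Uptown, Loc4), payoffs (10, 15).
If South Co. leads: North Co.'s best replies are Loc1→Downtown, Loc2→Uptown, Loc3→Uptown, Loc4→Downtown; South Co.'s induced payoffs 13, 4, 12, 12; outcome (Downtown, Loc1), payoffs (9, 13).
North Co. gets 10 moving first and 9 moving second, so North Co. prefers to move first.

first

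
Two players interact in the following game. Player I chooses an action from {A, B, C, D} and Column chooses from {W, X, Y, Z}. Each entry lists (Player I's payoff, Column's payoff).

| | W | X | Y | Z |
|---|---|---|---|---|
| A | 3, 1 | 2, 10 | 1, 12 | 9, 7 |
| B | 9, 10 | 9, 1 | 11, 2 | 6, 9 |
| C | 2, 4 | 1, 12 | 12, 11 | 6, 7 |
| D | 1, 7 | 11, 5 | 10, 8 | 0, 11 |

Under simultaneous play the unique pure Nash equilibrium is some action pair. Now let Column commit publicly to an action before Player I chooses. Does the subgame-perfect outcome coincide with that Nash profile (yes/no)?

Work backward from Player I's decision.
- W: Player I compares 3, 9, 2, 1 and picks B; Column would get 10.
- X: Player I compares 2, 9, 1, 11 and picks D; Column would get 5.
- Y: Player I compares 1, 11, 12, 10 and picks C; Column would get 11.
- Z: Player I compares 9, 6, 6, 0 and picks A; Column would get 7.
Column's induced payoffs are 10, 5, 11, 7, so Column commits to Y. Subgame-perfect outcome: (C, Y) with payoffs (12, 11).
For the simultaneous game, intersect best replies.
Player I's best replies: W→B; X→D; Y→C; Z→A.
Column's best replies: A→Y; B→W; C→X; D→Z.
The unique mutual best reply is (B, W), giving (9, 10).
Sequential outcome (C, Y) differs from the Nash profile (B, W).

no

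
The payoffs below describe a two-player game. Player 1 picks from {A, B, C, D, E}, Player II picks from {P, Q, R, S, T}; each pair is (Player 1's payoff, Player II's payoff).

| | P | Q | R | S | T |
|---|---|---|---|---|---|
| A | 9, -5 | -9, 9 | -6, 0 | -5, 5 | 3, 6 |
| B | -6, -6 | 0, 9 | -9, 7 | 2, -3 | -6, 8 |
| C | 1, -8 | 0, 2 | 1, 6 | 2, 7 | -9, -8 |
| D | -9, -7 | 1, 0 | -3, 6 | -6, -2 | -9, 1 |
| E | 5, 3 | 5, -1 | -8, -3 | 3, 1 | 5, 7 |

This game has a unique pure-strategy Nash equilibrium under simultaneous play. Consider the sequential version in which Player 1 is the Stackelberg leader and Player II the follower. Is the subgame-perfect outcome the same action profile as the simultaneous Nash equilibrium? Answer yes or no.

Backward induction with Player 1 moving first.
- A: BR = Q, leader payoff -9.
- B: BR = Q, leader payoff 0.
- C: BR = S, leader payoff 2.
- D: BR = R, leader payoff -3.
- E: BR = T, leader payoff 5.
Player 1's induced payoffs are -9, 0, 2, -3, 5, so Player 1 commits to E. Subgame-perfect outcome: (E, T) with payoffs (5, 7).
Under simultaneous play:
Player 1's best replies: P→A; Q→E; R→C; S→E; T→E.
Player II's best replies: A→Q; B→Q; C→S; D→R; E→T.
The unique mutual best reply is (E, T), giving (5, 7).
Sequential outcome (E, T) coincides with the Nash profile (E, T).

yes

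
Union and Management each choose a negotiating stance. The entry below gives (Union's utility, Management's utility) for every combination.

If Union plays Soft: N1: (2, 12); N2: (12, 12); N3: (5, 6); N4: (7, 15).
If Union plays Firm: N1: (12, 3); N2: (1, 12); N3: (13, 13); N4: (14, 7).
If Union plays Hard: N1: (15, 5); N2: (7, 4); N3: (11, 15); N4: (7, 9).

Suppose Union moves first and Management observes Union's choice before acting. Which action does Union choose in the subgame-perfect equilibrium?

Work backward from Management's decision.
- Soft: Management compares 12, 12, 6, 15 and picks N4; Union would get 7.
- Firm: Management compares 3, 12, 13, 7 and picks N3; Union would get 13.
- Hard: Management compares 5, 4, 15, 9 and picks N3; Union would get 11.
Among 7, 13, 11, the best is 13 at Firm. Subgame-perfect outcome: (Firm, N3) with payoffs (13, 13).

Firm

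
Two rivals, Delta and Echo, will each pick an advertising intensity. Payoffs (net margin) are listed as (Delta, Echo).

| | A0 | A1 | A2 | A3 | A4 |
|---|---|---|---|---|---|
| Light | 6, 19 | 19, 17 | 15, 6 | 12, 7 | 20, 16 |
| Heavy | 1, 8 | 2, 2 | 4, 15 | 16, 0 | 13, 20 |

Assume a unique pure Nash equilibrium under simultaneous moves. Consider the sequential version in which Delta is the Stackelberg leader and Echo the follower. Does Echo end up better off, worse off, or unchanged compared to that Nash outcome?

Solve by backward induction (Delta leads).
- Light → Echo plays A0 (best of 19, 17, 6, 7, 16); Delta gets 6.
- Heavy → Echo plays A4 (best of 8, 2, 15, 0, 20); Delta gets 13.
Delta's induced payoffs are 6, 13, so Delta commits to Heavy. Subgame-perfect outcome: (Heavy, A4) with payoffs (13, 20).
Under simultaneous play:
Delta's best replies: A0→Light; A1→Light; A2→Light; A3→Heavy; A4→Light.
Echo's best replies: Light→A0; Heavy→A4.
The unique mutual best reply is (Light, A0), giving (6, 19).
Echo earns 20 sequentially versus 19 at the Nash outcome: better off.

better off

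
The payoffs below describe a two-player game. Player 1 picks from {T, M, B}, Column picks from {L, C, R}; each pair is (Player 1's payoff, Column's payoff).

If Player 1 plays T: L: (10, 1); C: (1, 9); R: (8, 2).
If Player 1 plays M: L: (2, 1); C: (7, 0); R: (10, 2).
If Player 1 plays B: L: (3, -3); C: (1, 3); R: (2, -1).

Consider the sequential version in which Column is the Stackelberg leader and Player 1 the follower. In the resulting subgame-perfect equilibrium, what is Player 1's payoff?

10

Backward induction with Column moving first.
- L: Player 1 compares 10, 2, 3 and picks T; Column would get 1.
- C: Player 1 compares 1, 7, 1 and picks M; Column would get 0.
- R: Player 1 compares 8, 10, 2 and picks M; Column would get 2.
Column's induced payoffs are 1, 0, 2, so Column commits to R. Subgame-perfect outcome: (M, R) with payoffs (10, 2).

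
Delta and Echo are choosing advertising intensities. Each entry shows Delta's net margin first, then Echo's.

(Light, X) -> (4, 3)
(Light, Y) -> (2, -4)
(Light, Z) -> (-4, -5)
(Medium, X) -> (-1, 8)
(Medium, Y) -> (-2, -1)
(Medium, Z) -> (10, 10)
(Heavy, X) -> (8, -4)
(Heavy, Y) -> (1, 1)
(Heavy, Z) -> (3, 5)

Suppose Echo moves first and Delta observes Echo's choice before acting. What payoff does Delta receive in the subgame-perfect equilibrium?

Solve by backward induction (Echo leads).
- X: BR = Heavy, leader payoff -4.
- Y: BR = Light, leader payoff -4.
- Z: BR = Medium, leader payoff 10.
Maximizing over -4, -4, 10, Echo chooses Z. Subgame-perfect outcome: (Medium, Z) with payoffs (10, 10).

10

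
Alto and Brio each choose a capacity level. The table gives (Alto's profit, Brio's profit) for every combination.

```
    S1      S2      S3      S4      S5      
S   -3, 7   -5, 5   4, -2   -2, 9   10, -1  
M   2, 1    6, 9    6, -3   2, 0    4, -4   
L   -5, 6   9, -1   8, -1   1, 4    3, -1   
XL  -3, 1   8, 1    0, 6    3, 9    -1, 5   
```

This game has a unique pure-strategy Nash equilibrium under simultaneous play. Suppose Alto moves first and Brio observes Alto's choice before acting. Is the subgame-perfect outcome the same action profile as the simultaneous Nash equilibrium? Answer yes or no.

no

Backward induction with Alto moving first.
- S: BR = S4, leader payoff -2.
- M: BR = S2, leader payoff 6.
- L: BR = S1, leader payoff -5.
- XL: BR = S4, leader payoff 3.
Among -2, 6, -5, 3, the best is 6 at M. Subgame-perfect outcome: (M, S2) with payoffs (6, 9).
For the simultaneous game, intersect best replies.
Alto's best replies: S1→M; S2→L; S3→L; S4→XL; S5→S.
Brio's best replies: S→S4; M→S2; L→S1; XL→S4.
The unique mutual best reply is (XL, S4), giving (3, 9).
Sequential outcome (M, S2) differs from the Nash profile (XL, S4).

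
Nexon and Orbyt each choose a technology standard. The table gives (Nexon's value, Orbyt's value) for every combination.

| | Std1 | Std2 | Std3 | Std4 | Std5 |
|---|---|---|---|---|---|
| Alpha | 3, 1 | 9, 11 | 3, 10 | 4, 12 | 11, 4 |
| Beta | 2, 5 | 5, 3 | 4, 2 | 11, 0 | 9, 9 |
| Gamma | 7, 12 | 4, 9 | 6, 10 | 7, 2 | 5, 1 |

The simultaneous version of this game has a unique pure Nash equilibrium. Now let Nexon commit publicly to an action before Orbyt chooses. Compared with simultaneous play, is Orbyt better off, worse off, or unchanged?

worse off

Solve by backward induction (Nexon leads).
- Alpha: BR = Std4, leader payoff 4.
- Beta: BR = Std5, leader payoff 9.
- Gamma: BR = Std1, leader payoff 7.
Maximizing over 4, 9, 7, Nexon chooses Beta. Subgame-perfect outcome: (Beta, Std5) with payoffs (9, 9).
For the simultaneous game, intersect best replies.
Nexon's best replies: Std1→Gamma; Std2→Alpha; Std3→Gamma; Std4→Beta; Std5→Alpha.
Orbyt's best replies: Alpha→Std4; Beta→Std5; Gamma→Std1.
The unique mutual best reply is (Gamma, Std1), giving (7, 12).
Orbyt earns 9 sequentially versus 12 at the Nash outcome: worse off.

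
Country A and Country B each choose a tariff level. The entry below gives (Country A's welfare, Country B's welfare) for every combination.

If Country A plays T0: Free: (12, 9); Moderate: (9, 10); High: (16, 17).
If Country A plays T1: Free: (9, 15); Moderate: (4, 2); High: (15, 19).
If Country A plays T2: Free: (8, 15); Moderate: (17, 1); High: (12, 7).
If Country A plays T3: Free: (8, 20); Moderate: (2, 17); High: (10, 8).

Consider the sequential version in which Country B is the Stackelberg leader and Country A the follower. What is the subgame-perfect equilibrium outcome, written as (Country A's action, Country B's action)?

(T0, High)

Country A best-responds to each possible Country B move:
- Free → Country A plays T0 (best of 12, 9, 8, 8); Country B gets 9.
- Moderate → Country A plays T2 (best of 9, 4, 17, 2); Country B gets 1.
- High → Country A plays T0 (best of 16, 15, 12, 10); Country B gets 17.
Among 9, 1, 17, the best is 17 at High. Subgame-perfect outcome: (T0, High) with payoffs (16, 17).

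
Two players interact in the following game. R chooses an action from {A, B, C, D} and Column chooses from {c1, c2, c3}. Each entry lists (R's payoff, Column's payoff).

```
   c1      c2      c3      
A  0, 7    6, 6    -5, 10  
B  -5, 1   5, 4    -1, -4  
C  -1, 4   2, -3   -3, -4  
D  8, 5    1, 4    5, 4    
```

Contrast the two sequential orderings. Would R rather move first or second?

If R leads: Column's best replies are A→c3, B→c2, C→c1, D→c1; R's induced payoffs -5, 5, -1, 8; outcome (D, c1), payoffs (8, 5).
If Column leads: R's best replies are c1→D, c2→A, c3→D; Column's induced payoffs 5, 6, 4; outcome (A, c2), payoffs (6, 6).
R gets 8 moving first and 6 moving second, so R prefers to move first.

first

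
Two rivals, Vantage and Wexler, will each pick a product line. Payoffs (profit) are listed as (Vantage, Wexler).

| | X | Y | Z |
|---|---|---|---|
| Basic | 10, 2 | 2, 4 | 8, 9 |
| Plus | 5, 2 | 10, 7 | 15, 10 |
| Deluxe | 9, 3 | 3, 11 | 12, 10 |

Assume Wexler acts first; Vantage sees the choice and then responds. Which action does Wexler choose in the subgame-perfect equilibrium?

Backward induction with Wexler moving first.
- X → Vantage plays Basic (best of 10, 5, 9); Wexler gets 2.
- Y → Vantage plays Plus (best of 2, 10, 3); Wexler gets 7.
- Z → Vantage plays Plus (best of 8, 15, 12); Wexler gets 10.
Wexler's induced payoffs are 2, 7, 10, so Wexler commits to Z. Subgame-perfect outcome: (Plus, Z) with payoffs (15, 10).

Z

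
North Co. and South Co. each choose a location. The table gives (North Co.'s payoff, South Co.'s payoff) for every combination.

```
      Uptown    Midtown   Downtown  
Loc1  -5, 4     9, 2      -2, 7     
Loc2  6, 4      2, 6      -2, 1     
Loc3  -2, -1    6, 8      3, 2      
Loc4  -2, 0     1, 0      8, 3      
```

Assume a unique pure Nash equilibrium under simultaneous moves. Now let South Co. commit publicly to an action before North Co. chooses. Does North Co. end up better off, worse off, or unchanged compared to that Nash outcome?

worse off

Work backward from North Co.'s decision.
- Uptown: BR = Loc2, leader payoff 4.
- Midtown: BR = Loc1, leader payoff 2.
- Downtown: BR = Loc4, leader payoff 3.
Maximizing over 4, 2, 3, South Co. chooses Uptown. Subgame-perfect outcome: (Loc2, Uptown) with payoffs (6, 4).
Now find the simultaneous Nash equilibrium.
North Co.'s best replies: Uptown→Loc2; Midtown→Loc1; Downtown→Loc4.
South Co.'s best replies: Loc1→Downtown; Loc2→Midtown; Loc3→Midtown; Loc4→Downtown.
Only (Loc4, Downtown) has each player best-responding; Nash payoffs (8, 3).
North Co. earns 6 sequentially versus 8 at the Nash outcome: worse off.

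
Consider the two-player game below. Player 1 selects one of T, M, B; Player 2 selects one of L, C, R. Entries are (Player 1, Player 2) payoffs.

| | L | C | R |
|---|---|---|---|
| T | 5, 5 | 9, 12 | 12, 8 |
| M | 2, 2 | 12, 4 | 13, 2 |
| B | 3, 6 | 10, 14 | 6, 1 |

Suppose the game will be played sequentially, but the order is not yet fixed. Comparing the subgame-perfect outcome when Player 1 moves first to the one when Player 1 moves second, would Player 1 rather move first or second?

first

If Player 1 leads: Player 2's best replies are T→C, M→C, B→C; Player 1's induced payoffs 9, 12, 10; outcome (M, C), payoffs (12, 4).
If Player 2 leads: Player 1's best replies are L→T, C→M, R→M; Player 2's induced payoffs 5, 4, 2; outcome (T, L), payoffs (5, 5).
Player 1 gets 12 moving first and 5 moving second, so Player 1 prefers to move first.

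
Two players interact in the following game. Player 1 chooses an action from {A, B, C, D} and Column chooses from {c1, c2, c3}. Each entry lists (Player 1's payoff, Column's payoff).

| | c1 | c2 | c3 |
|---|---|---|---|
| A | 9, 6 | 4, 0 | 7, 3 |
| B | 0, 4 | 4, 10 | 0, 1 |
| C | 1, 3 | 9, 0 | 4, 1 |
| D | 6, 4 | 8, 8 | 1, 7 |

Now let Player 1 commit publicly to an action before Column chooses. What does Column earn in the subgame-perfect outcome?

Column best-responds to each possible Player 1 move:
- A → Column plays c1 (best of 6, 0, 3); Player 1 gets 9.
- B → Column plays c2 (best of 4, 10, 1); Player 1 gets 4.
- C → Column plays c1 (best of 3, 0, 1); Player 1 gets 1.
- D → Column plays c2 (best of 4, 8, 7); Player 1 gets 8.
Maximizing over 9, 4, 1, 8, Player 1 chooses A. Subgame-perfect outcome: (A, c1) with payoffs (9, 6).

6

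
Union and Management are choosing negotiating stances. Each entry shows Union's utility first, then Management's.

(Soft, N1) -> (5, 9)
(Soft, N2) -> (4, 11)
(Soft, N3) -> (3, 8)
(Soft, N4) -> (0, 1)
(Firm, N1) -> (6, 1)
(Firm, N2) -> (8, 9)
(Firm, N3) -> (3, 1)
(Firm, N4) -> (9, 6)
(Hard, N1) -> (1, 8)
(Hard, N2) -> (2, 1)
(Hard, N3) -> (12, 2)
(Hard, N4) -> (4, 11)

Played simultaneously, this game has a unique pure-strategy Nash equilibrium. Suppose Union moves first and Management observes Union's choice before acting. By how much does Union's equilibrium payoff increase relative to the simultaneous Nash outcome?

Work backward from Management's decision.
- Soft → Management plays N2 (best of 9, 11, 8, 1); Union gets 4.
- Firm → Management plays N2 (best of 1, 9, 1, 6); Union gets 8.
- Hard → Management plays N4 (best of 8, 1, 2, 11); Union gets 4.
Maximizing over 4, 8, 4, Union chooses Firm. Subgame-perfect outcome: (Firm, N2) with payoffs (8, 9).
Under simultaneous play:
Union's best replies: N1→Firm; N2→Firm; N3→Hard; N4→Firm.
Management's best replies: Soft→N2; Firm→N2; Hard→N4.
The unique mutual best reply is (Firm, N2), giving (8, 9).
Union's commitment gain: 8 − 8 = 0.

0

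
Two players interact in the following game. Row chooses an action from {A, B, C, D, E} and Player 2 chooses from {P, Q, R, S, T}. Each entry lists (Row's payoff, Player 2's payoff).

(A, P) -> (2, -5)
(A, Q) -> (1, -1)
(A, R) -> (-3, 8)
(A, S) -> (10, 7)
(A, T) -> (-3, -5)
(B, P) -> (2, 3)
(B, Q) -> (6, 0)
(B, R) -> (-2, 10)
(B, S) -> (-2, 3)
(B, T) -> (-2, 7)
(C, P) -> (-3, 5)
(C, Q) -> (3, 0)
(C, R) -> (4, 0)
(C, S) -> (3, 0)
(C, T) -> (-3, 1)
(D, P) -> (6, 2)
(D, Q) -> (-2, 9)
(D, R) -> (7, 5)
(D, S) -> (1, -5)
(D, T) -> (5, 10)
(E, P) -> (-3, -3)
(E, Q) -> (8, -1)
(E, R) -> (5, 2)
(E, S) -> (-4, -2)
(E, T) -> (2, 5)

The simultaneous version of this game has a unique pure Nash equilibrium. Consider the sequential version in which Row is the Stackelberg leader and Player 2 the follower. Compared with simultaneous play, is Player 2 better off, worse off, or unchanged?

unchanged

Work backward from Player 2's decision.
- A → Player 2 plays R (best of -5, -1, 8, 7, -5); Row gets -3.
- B → Player 2 plays R (best of 3, 0, 10, 3, 7); Row gets -2.
- C → Player 2 plays P (best of 5, 0, 0, 0, 1); Row gets -3.
- D → Player 2 plays T (best of 2, 9, 5, -5, 10); Row gets 5.
- E → Player 2 plays T (best of -3, -1, 2, -2, 5); Row gets 2.
Row's induced payoffs are -3, -2, -3, 5, 2, so Row commits to D. Subgame-perfect outcome: (D, T) with payoffs (5, 10).
Under simultaneous play:
Row's best replies: P→D; Q→E; R→D; S→A; T→D.
Player 2's best replies: A→R; B→R; C→P; D→T; E→T.
The unique mutual best reply is (D, T), giving (5, 10).
Player 2 earns 10 sequentially versus 10 at the Nash outcome: unchanged.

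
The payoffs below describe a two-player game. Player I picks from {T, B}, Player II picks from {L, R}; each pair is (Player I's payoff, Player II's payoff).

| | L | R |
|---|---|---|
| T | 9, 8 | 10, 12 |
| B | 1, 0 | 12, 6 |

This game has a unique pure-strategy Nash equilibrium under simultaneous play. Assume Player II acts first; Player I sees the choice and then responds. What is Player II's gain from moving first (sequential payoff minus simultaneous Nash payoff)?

2

Work backward from Player I's decision.
- L: BR = T, leader payoff 8.
- R: BR = B, leader payoff 6.
Player II's induced payoffs are 8, 6, so Player II commits to L. Subgame-perfect outcome: (T, L) with payoffs (9, 8).
Under simultaneous play:
Player I's best replies: L→T; R→B.
Player II's best replies: T→R; B→R.
Only (B, R) has each player best-responding; Nash payoffs (12, 6).
Player II's commitment gain: 8 − 6 = 2.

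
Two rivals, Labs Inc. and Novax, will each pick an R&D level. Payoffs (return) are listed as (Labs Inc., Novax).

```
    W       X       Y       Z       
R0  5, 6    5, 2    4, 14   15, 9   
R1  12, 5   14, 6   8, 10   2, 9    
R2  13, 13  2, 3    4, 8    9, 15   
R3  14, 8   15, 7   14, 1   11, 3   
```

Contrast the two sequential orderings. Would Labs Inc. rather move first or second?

If Labs Inc. leads: Novax's best replies are R0→Y, R1→Y, R2→Z, R3→W; Labs Inc.'s induced payoffs 4, 8, 9, 14; outcome (R3, W), payoffs (14, 8).
If Novax leads: Labs Inc.'s best replies are W→R3, X→R3, Y→R3, Z→R0; Novax's induced payoffs 8, 7, 1, 9; outcome (R0, Z), payoffs (15, 9).
Labs Inc. gets 14 moving first and 15 moving second, so Labs Inc. prefers to move second.

second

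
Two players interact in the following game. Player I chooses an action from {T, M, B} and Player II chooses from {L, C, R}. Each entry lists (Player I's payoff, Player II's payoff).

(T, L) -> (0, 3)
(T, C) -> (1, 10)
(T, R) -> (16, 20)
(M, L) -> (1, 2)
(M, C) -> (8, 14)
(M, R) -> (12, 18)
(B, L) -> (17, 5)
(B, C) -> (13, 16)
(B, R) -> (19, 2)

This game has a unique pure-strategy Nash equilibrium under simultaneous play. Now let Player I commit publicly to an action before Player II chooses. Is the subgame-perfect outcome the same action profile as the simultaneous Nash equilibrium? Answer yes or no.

no

Backward induction with Player I moving first.
- T → Player II plays R (best of 3, 10, 20); Player I gets 16.
- M → Player II plays R (best of 2, 14, 18); Player I gets 12.
- B → Player II plays C (best of 5, 16, 2); Player I gets 13.
Among 16, 12, 13, the best is 16 at T. Subgame-perfect outcome: (T, R) with payoffs (16, 20).
Now find the simultaneous Nash equilibrium.
Player I's best replies: L→B; C→B; R→B.
Player II's best replies: T→R; M→R; B→C.
The unique mutual best reply is (B, C), giving (13, 16).
Sequential outcome (T, R) differs from the Nash profile (B, C).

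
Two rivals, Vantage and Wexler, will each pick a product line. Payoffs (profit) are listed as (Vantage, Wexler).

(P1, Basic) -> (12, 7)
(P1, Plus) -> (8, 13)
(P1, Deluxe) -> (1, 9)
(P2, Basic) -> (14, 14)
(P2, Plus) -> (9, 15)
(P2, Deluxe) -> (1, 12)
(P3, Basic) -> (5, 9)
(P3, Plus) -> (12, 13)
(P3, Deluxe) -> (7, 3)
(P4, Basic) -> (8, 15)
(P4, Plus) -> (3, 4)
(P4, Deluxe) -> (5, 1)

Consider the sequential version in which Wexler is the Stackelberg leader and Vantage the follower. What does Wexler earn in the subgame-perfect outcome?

14

Work backward from Vantage's decision.
- Basic → Vantage plays P2 (best of 12, 14, 5, 8); Wexler gets 14.
- Plus → Vantage plays P3 (best of 8, 9, 12, 3); Wexler gets 13.
- Deluxe → Vantage plays P3 (best of 1, 1, 7, 5); Wexler gets 3.
Maximizing over 14, 13, 3, Wexler chooses Basic. Subgame-perfect outcome: (P2, Basic) with payoffs (14, 14).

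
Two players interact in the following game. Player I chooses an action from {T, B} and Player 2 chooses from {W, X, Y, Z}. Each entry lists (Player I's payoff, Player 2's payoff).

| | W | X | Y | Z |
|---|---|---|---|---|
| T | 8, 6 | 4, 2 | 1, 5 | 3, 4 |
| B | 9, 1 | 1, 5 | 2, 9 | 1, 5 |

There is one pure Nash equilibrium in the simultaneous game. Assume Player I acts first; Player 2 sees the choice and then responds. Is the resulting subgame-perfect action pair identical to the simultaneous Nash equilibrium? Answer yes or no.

no

Solve by backward induction (Player I leads).
- T: Player 2 compares 6, 2, 5, 4 and picks W; Player I would get 8.
- B: Player 2 compares 1, 5, 9, 5 and picks Y; Player I would get 2.
Maximizing over 8, 2, Player I chooses T. Subgame-perfect outcome: (T, W) with payoffs (8, 6).
For the simultaneous game, intersect best replies.
Player I's best replies: W→B; X→T; Y→B; Z→T.
Player 2's best replies: T→W; B→Y.
Only (B, Y) has each player best-responding; Nash payoffs (2, 9).
Sequential outcome (T, W) differs from the Nash profile (B, Y).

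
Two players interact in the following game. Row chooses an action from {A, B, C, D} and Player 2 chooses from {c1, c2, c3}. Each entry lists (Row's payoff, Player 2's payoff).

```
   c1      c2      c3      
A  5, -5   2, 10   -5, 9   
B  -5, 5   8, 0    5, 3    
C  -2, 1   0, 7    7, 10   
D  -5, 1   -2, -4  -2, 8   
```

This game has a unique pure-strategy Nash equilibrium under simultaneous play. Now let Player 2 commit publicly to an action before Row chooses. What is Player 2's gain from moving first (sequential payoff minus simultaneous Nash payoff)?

Work backward from Row's decision.
- c1 → Row plays A (best of 5, -5, -2, -5); Player 2 gets -5.
- c2 → Row plays B (best of 2, 8, 0, -2); Player 2 gets 0.
- c3 → Row plays C (best of -5, 5, 7, -2); Player 2 gets 10.
Among -5, 0, 10, the best is 10 at c3. Subgame-perfect outcome: (C, c3) with payoffs (7, 10).
Now find the simultaneous Nash equilibrium.
Row's best replies: c1→A; c2→B; c3→C.
Player 2's best replies: A→c2; B→c1; C→c3; D→c3.
Only (C, c3) has each player best-responding; Nash payoffs (7, 10).
Player 2's commitment gain: 10 − 10 = 0.

0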